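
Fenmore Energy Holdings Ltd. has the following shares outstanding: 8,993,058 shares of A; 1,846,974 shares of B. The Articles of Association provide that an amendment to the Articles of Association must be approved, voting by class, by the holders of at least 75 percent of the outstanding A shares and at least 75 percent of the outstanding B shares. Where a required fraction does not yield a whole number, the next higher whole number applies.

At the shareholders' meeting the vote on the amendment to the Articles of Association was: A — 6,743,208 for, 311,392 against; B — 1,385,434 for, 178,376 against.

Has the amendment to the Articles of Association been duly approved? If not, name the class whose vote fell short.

Not approved — the A shares did not give the required vote.

A: 3/4 of 8993058 = 6744793.50, rounded up to 6744794; 6,744,794 required, 6,743,208 in favor — not approved.
B: 3/4 of 1846974 = 1385230.50, rounded up to 1385231; 1,385,231 required, 1,385,434 in favor — approved.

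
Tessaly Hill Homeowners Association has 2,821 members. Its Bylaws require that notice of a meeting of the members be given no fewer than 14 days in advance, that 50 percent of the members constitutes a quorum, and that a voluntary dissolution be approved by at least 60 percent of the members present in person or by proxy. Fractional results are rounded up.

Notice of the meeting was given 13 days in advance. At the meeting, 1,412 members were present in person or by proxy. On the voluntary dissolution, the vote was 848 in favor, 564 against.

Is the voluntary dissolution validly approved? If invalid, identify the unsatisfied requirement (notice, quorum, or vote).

Invalid — notice requirement not satisfied.

Notice: 13 days given; 14 required. Not satisfied.
Quorum: 50% of 2,821 = 1,410.50, rounded up to 1,411; 1,412 present. Satisfied.
Vote: requires three-fifths of those present (1,412); 3/5 of 1412 = 847.20, rounded up to 848, so 848 needed; 848 in favor. Satisfied.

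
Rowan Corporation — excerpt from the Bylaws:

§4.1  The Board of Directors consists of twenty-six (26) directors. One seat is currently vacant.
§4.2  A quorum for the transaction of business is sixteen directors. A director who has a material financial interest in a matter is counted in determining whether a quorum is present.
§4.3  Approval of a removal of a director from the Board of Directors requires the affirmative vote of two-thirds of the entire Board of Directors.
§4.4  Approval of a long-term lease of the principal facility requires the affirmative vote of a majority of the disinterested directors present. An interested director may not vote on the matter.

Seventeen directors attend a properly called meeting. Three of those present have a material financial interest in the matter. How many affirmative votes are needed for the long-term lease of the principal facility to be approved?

The long-term lease of the principal facility requires a majority of the disinterested directors present (17 − 3 = 14).
A majority of 14 is 8.

8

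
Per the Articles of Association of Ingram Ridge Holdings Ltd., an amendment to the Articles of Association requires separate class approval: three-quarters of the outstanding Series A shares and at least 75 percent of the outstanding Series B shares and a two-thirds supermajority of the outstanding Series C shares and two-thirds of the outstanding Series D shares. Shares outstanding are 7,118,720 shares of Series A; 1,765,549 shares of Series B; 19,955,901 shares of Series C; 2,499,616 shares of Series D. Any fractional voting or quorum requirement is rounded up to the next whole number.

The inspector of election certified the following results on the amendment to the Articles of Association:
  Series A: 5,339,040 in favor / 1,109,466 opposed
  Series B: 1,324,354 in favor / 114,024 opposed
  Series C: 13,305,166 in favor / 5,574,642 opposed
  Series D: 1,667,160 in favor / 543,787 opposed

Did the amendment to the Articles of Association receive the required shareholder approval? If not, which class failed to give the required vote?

Series A: 3/4 of 7118720 = 5339040; 5,339,040 required, 5,339,040 in favor — approved.
Series B: 3/4 of 1765549 = 1324161.75, rounded up to 1324162; 1,324,162 required, 1,324,354 in favor — approved.
Series C: 2/3 of 19955901 = 13303934; 13,303,934 required, 13,305,166 in favor — approved.
Series D: 2/3 of 2499616 = 1666410.67, rounded up to 1666411; 1,666,411 required, 1,667,160 in favor — approved.

Approved — every class gave the required vote.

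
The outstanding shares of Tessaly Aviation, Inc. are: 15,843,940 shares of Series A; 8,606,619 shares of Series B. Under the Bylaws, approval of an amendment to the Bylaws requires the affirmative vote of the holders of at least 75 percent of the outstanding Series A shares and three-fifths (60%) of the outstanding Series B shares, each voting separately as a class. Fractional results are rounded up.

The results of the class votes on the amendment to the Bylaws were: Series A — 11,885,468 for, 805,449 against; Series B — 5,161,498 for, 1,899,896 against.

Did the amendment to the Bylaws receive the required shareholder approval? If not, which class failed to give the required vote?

Series A: 3/4 of 15843940 = 11882955; 11,882,955 required, 11,885,468 in favor — approved.
Series B: 3/5 of 8606619 = 5163971.40, rounded up to 5163972; 5,163,972 required, 5,161,498 in favor — not approved.

Not approved — the Series B shares did not give the required vote.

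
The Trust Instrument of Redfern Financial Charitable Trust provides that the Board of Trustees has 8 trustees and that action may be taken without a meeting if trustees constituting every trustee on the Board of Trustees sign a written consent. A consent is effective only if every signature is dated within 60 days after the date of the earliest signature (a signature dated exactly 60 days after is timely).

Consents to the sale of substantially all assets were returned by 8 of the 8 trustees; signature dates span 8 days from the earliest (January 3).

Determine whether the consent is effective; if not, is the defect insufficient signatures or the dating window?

Signatures required: every one of 8 — unanimous means all 8, so 8 needed; 8 signed. Sufficient.
Dating window: the latest signature is 8 days after the earliest; the limit is 60 days. Within the window.

Effective — both the signature and dating-window requirements are satisfied.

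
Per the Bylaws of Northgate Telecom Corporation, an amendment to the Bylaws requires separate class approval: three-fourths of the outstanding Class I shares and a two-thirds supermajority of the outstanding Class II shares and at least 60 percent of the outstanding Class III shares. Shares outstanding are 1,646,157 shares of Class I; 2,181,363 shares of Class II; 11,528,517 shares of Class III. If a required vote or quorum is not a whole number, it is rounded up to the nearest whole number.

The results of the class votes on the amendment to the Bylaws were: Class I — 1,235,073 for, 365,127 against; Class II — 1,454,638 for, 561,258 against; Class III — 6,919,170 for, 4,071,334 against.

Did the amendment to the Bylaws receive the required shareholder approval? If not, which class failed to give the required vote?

Class I: 3/4 of 1646157 = 1234617.75, rounded up to 1234618; 1,234,618 required, 1,235,073 in favor — approved.
Class II: 2/3 of 2181363 = 1454242; 1,454,242 required, 1,454,638 in favor — approved.
Class III: 3/5 of 11528517 = 6917110.20, rounded up to 6917111; 6,917,111 required, 6,919,170 in favor — approved.

Approved — every class gave the required vote.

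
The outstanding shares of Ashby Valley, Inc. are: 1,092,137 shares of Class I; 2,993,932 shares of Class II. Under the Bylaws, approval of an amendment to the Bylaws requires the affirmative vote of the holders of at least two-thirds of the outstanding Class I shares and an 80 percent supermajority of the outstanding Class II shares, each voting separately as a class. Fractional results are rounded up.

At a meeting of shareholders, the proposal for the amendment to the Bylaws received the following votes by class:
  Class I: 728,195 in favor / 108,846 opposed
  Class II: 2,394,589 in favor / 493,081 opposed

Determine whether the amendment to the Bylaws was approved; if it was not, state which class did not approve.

Class I: 2/3 of 1092137 = 728091.33, rounded up to 728092; 728,092 required, 728,195 in favor — approved.
Class II: 4/5 of 2993932 = 2395145.60, rounded up to 2395146; 2,395,146 required, 2,394,589 in favor — not approved.

Not approved — the Class II shares did not give the required vote.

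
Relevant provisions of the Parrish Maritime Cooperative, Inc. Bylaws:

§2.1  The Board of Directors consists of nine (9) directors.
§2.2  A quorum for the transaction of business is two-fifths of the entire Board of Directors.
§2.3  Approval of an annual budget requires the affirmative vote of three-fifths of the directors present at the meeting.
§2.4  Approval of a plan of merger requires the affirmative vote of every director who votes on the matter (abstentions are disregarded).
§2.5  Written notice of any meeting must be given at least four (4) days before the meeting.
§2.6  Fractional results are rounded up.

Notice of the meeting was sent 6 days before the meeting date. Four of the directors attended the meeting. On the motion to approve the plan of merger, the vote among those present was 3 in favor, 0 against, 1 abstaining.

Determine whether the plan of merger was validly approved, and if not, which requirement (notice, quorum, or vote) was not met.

Valid — all requirements satisfied.

Notice: 6 days given; 4 required (6 ≥ 4). Satisfied.
Quorum: 4 present; quorum is 4. Satisfied.
Vote: the plan of merger requires the unanimous vote of the votes cast (4 present − 1 abstaining = 3). Unanimous means all 3, so 3 affirmative votes are needed; 3 voted in favor. Satisfied.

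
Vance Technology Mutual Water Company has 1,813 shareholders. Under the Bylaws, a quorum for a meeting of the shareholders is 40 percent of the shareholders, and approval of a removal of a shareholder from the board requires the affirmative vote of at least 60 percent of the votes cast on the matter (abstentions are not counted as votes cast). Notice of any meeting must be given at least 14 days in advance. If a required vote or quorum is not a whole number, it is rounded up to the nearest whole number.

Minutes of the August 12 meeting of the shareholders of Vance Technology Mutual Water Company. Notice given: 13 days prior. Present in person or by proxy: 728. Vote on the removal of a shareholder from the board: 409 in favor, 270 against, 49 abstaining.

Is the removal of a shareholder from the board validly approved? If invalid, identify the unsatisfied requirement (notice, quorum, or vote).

Notice: 13 days given; 14 required. Not satisfied.
Quorum: 40% of 1,813 = 725.20, rounded up to 726; 728 present. Satisfied.
Vote: requires three-fifths of the votes cast (728 − 49 abstaining = 679); 3/5 of 679 = 407.40, rounded up to 408, so 408 needed; 409 in favor. Satisfied.

Invalid — notice requirement not satisfied.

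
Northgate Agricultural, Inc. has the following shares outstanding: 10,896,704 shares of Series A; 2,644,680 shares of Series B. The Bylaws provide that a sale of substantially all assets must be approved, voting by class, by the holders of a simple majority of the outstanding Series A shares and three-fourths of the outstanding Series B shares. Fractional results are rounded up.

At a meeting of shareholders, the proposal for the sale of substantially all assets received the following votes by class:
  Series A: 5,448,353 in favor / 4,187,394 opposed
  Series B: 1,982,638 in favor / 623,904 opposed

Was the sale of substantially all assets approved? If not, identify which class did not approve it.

Not approved — the Series B shares did not give the required vote.

Series A: a majority of 10896704 is 5448353; 5,448,353 required, 5,448,353 in favor — approved.
Series B: 3/4 of 2644680 = 1983510; 1,983,510 required, 1,982,638 in favor — not approved.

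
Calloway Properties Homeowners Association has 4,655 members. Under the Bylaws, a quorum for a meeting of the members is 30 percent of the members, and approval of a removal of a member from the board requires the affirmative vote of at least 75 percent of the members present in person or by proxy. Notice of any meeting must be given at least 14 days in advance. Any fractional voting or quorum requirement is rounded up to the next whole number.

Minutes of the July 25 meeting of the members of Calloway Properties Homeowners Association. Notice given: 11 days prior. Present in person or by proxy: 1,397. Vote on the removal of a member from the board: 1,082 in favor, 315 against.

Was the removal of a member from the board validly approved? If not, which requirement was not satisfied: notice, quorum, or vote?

Invalid — notice requirement not satisfied.

Notice: 11 days given; 14 required. Not satisfied.
Quorum: 30% of 4,655 = 1,396.50, rounded up to 1,397; 1,397 present. Satisfied.
Vote: requires three-fourths of those present (1,397); 3/4 of 1397 = 1047.75, rounded up to 1048, so 1,048 needed; 1,082 in favor. Satisfied.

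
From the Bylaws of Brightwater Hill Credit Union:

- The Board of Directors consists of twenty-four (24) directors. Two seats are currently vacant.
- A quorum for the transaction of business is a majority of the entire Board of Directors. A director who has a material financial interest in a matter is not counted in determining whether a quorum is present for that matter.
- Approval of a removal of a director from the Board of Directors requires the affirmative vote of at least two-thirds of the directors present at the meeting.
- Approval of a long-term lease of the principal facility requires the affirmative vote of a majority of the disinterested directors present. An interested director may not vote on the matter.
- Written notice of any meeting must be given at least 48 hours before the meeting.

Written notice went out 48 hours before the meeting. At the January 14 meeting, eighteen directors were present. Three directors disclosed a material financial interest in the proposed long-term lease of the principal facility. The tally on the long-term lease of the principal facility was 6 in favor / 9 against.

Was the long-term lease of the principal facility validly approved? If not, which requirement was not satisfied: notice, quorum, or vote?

Invalid — vote requirement not satisfied.

Notice: 48 hours given; 48 required (48 ≥ 48). Satisfied.
Quorum: 18 present, but the 3 interested directors do not count, leaving 15. Quorum is 13. Satisfied.
Vote: the long-term lease of the principal facility requires a majority of the disinterested directors present (18 − 3 = 15). A majority of 15 is 8, so 8 affirmative votes are needed; 6 voted in favor. Not satisfied.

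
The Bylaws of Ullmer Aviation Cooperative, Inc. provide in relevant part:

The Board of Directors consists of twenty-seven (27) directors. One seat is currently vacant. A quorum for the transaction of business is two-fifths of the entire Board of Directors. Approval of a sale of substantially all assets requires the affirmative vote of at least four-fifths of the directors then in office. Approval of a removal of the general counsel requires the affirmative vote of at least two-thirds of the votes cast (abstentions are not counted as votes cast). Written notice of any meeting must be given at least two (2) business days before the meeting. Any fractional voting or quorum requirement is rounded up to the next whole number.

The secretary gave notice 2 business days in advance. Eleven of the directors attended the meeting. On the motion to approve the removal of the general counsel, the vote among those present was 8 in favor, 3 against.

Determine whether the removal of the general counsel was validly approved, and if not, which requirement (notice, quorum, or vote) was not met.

Valid — all requirements satisfied.

Notice: 2 business days given; 2 required (2 ≥ 2). Satisfied.
Quorum: 11 present; quorum is 11. Satisfied.
Vote: the removal of the general counsel requires two-thirds of the votes cast (11). 2/3 of 11 = 7.33, rounded up to 8, so 8 affirmative votes are needed; 8 voted in favor. Satisfied.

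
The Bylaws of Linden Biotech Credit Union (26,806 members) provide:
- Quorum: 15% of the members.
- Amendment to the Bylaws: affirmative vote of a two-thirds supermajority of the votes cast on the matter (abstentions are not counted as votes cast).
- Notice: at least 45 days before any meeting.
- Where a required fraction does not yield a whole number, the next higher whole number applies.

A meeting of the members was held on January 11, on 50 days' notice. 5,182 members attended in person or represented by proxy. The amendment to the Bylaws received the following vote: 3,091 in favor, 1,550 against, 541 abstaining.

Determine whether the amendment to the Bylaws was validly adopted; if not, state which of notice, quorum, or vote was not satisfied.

Notice: 50 days given; 45 required. Satisfied.
Quorum: 15% of 26,806 = 4,020.90, rounded up to 4,021; 5,182 present. Satisfied.
Vote: requires two-thirds of the votes cast (5,182 − 541 abstaining = 4,641); 2/3 of 4641 = 3094, so 3,094 needed; 3,091 in favor. Not satisfied.

Invalid — vote requirement not satisfied.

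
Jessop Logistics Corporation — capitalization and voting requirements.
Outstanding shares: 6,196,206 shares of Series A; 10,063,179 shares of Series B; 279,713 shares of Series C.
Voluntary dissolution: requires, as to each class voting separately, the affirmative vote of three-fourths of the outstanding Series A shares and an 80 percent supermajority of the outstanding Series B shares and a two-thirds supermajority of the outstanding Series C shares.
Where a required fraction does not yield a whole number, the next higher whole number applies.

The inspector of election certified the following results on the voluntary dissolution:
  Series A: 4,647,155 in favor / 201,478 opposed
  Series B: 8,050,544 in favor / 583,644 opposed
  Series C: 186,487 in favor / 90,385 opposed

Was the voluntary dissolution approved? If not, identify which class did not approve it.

Approved — every class gave the required vote.

Series A: 3/4 of 6196206 = 4647154.50, rounded up to 4647155; 4,647,155 required, 4,647,155 in favor — approved.
Series B: 4/5 of 10063179 = 8050543.20, rounded up to 8050544; 8,050,544 required, 8,050,544 in favor — approved.
Series C: 2/3 of 279713 = 186475.33, rounded up to 186476; 186,476 required, 186,487 in favor — approved.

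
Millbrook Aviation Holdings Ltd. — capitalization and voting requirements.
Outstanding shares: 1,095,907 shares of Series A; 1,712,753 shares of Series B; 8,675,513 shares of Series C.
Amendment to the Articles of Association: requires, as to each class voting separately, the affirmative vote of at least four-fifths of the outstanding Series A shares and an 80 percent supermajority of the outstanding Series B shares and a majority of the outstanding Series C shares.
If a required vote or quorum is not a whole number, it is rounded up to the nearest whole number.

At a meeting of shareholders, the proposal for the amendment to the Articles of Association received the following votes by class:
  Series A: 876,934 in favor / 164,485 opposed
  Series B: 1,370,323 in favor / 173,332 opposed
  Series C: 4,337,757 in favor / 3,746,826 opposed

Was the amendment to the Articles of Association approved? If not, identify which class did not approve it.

Approved — every class gave the required vote.

Series A: 4/5 of 1095907 = 876725.60, rounded up to 876726; 876,726 required, 876,934 in favor — approved.
Series B: 4/5 of 1712753 = 1370202.40, rounded up to 1370203; 1,370,203 required, 1,370,323 in favor — approved.
Series C: a majority of 8675513 is 4337757; 4,337,757 required, 4,337,757 in favor — approved.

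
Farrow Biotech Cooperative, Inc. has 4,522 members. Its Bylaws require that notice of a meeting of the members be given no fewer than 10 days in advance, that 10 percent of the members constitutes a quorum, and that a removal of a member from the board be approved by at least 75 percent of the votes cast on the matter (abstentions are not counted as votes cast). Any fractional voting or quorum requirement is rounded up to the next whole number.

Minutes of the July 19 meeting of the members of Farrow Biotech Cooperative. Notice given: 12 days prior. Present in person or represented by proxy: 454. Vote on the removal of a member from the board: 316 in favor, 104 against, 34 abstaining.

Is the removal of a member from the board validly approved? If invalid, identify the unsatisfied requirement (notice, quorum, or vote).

Valid — all requirements satisfied.

Notice: 12 days given; 10 required. Satisfied.
Quorum: 10% of 4,522 = 452.20, rounded up to 453; 454 present. Satisfied.
Vote: requires three-fourths of the votes cast (454 − 34 abstaining = 420); 3/4 of 420 = 315, so 315 needed; 316 in favor. Satisfied.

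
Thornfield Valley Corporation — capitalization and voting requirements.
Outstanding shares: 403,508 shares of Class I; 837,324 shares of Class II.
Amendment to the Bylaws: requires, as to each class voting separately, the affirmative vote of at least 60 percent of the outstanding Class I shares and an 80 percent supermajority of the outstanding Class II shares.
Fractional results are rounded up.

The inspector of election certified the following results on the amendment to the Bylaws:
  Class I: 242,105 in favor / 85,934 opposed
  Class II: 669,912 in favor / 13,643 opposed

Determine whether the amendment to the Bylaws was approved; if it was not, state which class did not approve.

Class I: 3/5 of 403508 = 242104.80, rounded up to 242105; 242,105 required, 242,105 in favor — approved.
Class II: 4/5 of 837324 = 669859.20, rounded up to 669860; 669,860 required, 669,912 in favor — approved.

Approved — every class gave the required vote.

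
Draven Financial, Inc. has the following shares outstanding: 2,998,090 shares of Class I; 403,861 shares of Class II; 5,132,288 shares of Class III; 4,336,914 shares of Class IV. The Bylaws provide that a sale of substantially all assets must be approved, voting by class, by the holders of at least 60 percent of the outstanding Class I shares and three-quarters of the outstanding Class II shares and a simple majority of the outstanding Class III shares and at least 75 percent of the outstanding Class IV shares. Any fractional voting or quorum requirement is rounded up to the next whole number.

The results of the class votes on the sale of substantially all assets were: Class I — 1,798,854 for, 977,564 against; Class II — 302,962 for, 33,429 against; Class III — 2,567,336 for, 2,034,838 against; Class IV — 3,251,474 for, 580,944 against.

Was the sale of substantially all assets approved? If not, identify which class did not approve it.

Not approved — the Class IV shares did not give the required vote.

Class I: 3/5 of 2998090 = 1798854; 1,798,854 required, 1,798,854 in favor — approved.
Class II: 3/4 of 403861 = 302895.75, rounded up to 302896; 302,896 required, 302,962 in favor — approved.
Class III: a majority of 5132288 is 2566145; 2,566,145 required, 2,567,336 in favor — approved.
Class IV: 3/4 of 4336914 = 3252685.50, rounded up to 3252686; 3,252,686 required, 3,251,474 in favor — not approved.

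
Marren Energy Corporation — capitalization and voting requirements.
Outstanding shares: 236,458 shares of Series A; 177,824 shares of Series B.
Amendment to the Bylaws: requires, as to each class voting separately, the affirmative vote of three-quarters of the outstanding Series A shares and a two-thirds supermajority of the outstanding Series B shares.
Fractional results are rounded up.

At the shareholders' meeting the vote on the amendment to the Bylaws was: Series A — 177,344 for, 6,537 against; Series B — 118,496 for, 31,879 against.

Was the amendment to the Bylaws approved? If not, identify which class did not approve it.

Series A: 3/4 of 236458 = 177343.50, rounded up to 177344; 177,344 required, 177,344 in favor — approved.
Series B: 2/3 of 177824 = 118549.33, rounded up to 118550; 118,550 required, 118,496 in favor — not approved.

Not approved — the Series B shares did not give the required vote.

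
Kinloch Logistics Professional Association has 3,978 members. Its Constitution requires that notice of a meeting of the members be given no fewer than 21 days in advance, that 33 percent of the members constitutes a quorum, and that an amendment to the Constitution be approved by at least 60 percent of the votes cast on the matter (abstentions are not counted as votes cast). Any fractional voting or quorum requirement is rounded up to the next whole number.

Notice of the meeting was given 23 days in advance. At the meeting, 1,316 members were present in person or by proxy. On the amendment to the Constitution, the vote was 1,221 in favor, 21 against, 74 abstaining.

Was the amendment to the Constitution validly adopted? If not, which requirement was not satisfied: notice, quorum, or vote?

Notice: 23 days given; 21 required. Satisfied.
Quorum: 33% of 3,978 = 1,312.74, rounded up to 1,313; 1,316 present. Satisfied.
Vote: requires three-fifths of the votes cast (1,316 − 74 abstaining = 1,242); 3/5 of 1242 = 745.20, rounded up to 746, so 746 needed; 1,221 in favor. Satisfied.

Valid — all requirements satisfied.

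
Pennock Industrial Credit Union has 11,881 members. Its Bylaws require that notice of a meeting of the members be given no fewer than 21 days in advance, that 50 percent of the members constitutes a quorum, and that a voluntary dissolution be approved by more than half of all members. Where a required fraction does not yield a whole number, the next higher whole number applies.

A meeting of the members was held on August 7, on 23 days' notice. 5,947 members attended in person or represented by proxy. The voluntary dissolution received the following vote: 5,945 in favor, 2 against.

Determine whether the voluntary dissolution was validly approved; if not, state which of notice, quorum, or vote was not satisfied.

Valid — all requirements satisfied.

Notice: 23 days given; 21 required. Satisfied.
Quorum: 50% of 11,881 = 5,940.50, rounded up to 5,941; 5,947 present. Satisfied.
Vote: requires a majority of all members (11,881); a majority of 11881 is 5941, so 5,941 needed; 5,945 in favor. Satisfied.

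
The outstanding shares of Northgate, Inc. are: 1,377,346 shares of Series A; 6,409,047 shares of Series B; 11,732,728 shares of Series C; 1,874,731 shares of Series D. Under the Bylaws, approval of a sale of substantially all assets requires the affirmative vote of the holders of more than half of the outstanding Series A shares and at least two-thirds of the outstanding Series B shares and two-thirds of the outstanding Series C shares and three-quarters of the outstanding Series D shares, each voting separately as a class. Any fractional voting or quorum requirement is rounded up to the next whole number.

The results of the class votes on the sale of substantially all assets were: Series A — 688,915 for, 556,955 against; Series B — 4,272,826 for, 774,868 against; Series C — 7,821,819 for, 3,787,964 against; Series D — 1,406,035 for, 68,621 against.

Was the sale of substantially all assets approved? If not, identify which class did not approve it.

Not approved — the Series D shares did not give the required vote.

Series A: a majority of 1377346 is 688674; 688,674 required, 688,915 in favor — approved.
Series B: 2/3 of 6409047 = 4272698; 4,272,698 required, 4,272,826 in favor — approved.
Series C: 2/3 of 11732728 = 7821818.67, rounded up to 7821819; 7,821,819 required, 7,821,819 in favor — approved.
Series D: 3/4 of 1874731 = 1406048.25, rounded up to 1406049; 1,406,049 required, 1,406,035 in favor — not approved.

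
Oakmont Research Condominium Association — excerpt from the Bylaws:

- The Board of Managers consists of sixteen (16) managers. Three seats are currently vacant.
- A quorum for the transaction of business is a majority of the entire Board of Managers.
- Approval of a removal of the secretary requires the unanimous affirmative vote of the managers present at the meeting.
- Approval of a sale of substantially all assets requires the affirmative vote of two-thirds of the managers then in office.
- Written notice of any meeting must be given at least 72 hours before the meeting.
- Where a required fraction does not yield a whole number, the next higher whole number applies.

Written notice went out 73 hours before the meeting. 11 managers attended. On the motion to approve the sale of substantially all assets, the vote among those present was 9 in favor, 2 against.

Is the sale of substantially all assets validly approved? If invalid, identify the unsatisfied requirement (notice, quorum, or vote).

Notice: 73 hours given; 72 required (73 ≥ 72). Satisfied.
Quorum: 11 present; quorum is 9. Satisfied.
Vote: the sale of substantially all assets requires two-thirds of the managers then in office (13). 2/3 of 13 = 8.67, rounded up to 9, so 9 affirmative votes are needed; 9 voted in favor. Satisfied.

Valid — all requirements satisfied.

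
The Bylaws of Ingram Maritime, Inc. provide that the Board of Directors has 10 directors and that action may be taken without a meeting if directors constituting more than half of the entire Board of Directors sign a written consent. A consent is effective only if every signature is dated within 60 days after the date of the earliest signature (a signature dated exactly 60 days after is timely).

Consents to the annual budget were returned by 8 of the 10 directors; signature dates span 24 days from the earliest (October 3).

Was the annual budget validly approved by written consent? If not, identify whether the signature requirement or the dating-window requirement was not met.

Signatures required: more than half of 10 — a majority of 10 is 6, so 6 needed; 8 signed. Sufficient.
Dating window: the latest signature is 24 days after the earliest; the limit is 60 days. Within the window.

Effective — both the signature and dating-window requirements are satisfied.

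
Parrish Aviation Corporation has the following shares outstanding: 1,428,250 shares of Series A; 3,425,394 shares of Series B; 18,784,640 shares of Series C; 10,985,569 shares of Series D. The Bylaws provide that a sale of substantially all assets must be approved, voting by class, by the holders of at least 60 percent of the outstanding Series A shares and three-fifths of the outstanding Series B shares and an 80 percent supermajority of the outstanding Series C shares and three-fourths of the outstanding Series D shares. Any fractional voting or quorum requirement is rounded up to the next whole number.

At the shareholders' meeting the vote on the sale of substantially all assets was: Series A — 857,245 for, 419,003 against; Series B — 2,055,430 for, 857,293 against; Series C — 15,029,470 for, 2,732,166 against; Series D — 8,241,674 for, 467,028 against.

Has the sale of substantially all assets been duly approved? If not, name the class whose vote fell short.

Approved — every class gave the required vote.

Series A: 3/5 of 1428250 = 856950; 856,950 required, 857,245 in favor — approved.
Series B: 3/5 of 3425394 = 2055236.40, rounded up to 2055237; 2,055,237 required, 2,055,430 in favor — approved.
Series C: 4/5 of 18784640 = 15027712; 15,027,712 required, 15,029,470 in favor — approved.
Series D: 3/4 of 10985569 = 8239176.75, rounded up to 8239177; 8,239,177 required, 8,241,674 in favor — approved.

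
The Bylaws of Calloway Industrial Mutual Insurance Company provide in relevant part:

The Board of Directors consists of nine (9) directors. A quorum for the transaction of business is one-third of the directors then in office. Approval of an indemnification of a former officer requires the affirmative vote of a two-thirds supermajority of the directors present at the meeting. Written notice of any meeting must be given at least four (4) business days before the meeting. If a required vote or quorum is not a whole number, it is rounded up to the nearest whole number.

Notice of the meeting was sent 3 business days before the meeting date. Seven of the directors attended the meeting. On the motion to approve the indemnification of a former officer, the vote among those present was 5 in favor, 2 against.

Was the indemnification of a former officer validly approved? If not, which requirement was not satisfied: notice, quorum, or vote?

Notice: 3 business days given; 4 required (3 < 4). Not satisfied.
Quorum: 7 present; quorum is 3. Satisfied.
Vote: the indemnification of a former officer requires two-thirds of the directors present (7). 2/3 of 7 = 4.67, rounded up to 5, so 5 affirmative votes are needed; 5 voted in favor. Satisfied.

Invalid — notice requirement not satisfied.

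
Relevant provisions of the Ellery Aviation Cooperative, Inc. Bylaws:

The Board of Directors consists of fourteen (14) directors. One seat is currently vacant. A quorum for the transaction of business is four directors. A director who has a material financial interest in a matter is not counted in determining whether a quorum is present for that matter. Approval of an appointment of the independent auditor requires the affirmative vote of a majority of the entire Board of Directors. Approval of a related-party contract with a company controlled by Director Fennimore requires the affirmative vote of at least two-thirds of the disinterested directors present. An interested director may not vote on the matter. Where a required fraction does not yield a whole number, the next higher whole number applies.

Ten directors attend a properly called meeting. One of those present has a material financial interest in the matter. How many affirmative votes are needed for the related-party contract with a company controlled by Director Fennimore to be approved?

6

The related-party contract with a company controlled by Director Fennimore requires two-thirds of the disinterested directors present (10 − 1 = 9).
2/3 of 9 = 6.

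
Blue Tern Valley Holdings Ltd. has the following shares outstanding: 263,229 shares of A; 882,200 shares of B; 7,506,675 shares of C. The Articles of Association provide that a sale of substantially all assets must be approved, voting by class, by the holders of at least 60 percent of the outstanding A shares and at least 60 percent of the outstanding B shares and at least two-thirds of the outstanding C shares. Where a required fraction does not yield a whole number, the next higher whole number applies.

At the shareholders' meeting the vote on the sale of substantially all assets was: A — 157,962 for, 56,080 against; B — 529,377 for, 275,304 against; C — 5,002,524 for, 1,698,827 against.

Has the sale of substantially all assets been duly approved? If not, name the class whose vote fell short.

Not approved — the C shares did not give the required vote.

A: 3/5 of 263229 = 157937.40, rounded up to 157938; 157,938 required, 157,962 in favor — approved.
B: 3/5 of 882200 = 529320; 529,320 required, 529,377 in favor — approved.
C: 2/3 of 7506675 = 5004450; 5,004,450 required, 5,002,524 in favor — not approved.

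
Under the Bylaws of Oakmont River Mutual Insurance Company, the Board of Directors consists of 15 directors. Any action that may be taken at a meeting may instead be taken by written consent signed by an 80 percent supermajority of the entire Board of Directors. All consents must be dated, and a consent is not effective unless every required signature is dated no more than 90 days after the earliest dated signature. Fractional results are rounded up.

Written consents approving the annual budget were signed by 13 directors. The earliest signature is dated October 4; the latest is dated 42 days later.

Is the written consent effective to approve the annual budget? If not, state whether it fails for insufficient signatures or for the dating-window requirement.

Effective — both the signature and dating-window requirements are satisfied.

Signatures required: an 80 percent supermajority of 15 — 4/5 of 15 = 12, so 12 needed; 13 signed. Sufficient.
Dating window: the latest signature is 42 days after the earliest; the limit is 90 days. Within the window.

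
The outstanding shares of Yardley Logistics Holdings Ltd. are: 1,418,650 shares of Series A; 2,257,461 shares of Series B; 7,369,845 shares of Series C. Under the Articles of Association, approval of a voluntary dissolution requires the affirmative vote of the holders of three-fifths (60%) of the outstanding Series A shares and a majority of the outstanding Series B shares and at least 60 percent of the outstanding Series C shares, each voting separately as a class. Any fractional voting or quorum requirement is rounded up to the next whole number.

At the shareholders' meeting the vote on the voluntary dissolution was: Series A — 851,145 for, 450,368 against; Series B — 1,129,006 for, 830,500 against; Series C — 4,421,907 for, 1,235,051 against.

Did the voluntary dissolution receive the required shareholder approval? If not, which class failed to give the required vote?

Not approved — the Series A shares did not give the required vote.

Series A: 3/5 of 1418650 = 851190; 851,190 required, 851,145 in favor — not approved.
Series B: a majority of 2257461 is 1128731; 1,128,731 required, 1,129,006 in favor — approved.
Series C: 3/5 of 7369845 = 4421907; 4,421,907 required, 4,421,907 in favor — approved.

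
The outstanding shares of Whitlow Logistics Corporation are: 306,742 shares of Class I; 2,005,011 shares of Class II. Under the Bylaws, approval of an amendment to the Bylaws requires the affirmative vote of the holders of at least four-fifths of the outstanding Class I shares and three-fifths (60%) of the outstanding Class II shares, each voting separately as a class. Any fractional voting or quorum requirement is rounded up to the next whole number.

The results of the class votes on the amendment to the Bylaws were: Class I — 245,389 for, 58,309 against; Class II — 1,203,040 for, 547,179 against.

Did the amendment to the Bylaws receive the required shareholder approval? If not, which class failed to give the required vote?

Class I: 4/5 of 306742 = 245393.60, rounded up to 245394; 245,394 required, 245,389 in favor — not approved.
Class II: 3/5 of 2005011 = 1203006.60, rounded up to 1203007; 1,203,007 required, 1,203,040 in favor — approved.

Not approved — the Class I shares did not give the required vote.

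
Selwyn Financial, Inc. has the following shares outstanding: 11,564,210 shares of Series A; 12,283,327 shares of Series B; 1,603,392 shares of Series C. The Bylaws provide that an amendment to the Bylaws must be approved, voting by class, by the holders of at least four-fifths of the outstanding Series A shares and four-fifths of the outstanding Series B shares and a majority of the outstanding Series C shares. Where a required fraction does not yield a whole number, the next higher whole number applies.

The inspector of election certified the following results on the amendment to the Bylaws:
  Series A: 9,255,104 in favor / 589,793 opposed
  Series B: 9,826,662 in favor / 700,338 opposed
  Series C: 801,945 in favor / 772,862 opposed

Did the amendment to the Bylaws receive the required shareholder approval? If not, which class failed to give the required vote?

Series A: 4/5 of 11564210 = 9251368; 9,251,368 required, 9,255,104 in favor — approved.
Series B: 4/5 of 12283327 = 9826661.60, rounded up to 9826662; 9,826,662 required, 9,826,662 in favor — approved.
Series C: a majority of 1603392 is 801697; 801,697 required, 801,945 in favor — approved.

Approved — every class gave the required vote.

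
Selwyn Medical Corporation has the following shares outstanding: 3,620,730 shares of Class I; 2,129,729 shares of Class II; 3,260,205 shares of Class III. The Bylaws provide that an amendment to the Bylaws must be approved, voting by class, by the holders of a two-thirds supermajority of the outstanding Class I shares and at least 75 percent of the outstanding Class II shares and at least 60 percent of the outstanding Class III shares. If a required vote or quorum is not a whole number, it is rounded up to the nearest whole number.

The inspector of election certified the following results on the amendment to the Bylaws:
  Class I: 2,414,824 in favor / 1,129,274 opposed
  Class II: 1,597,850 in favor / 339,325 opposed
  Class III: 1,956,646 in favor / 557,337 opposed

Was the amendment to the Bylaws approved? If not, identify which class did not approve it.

Approved — every class gave the required vote.

Class I: 2/3 of 3620730 = 2413820; 2,413,820 required, 2,414,824 in favor — approved.
Class II: 3/4 of 2129729 = 1597296.75, rounded up to 1597297; 1,597,297 required, 1,597,850 in favor — approved.
Class III: 3/5 of 3260205 = 1956123; 1,956,123 required, 1,956,646 in favor — approved.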